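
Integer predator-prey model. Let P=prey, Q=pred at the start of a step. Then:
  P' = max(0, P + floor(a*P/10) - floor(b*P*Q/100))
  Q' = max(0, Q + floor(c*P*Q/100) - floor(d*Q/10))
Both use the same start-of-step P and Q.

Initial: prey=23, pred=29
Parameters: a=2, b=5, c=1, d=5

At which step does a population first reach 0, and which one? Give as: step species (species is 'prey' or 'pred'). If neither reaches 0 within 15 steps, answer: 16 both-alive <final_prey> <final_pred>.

Step 1: prey: 23+4-33=0; pred: 29+6-14=21
First extinction: prey at step 1

Answer: 1 prey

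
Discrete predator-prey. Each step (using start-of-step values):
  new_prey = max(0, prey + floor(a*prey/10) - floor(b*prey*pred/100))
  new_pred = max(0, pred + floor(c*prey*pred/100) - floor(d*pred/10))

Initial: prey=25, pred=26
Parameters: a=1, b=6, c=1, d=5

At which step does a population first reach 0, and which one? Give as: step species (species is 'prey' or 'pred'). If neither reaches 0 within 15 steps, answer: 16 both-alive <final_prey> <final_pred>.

Step 1: prey: 25+2-39=0; pred: 26+6-13=19
First extinction: prey at step 1

Answer: 1 prey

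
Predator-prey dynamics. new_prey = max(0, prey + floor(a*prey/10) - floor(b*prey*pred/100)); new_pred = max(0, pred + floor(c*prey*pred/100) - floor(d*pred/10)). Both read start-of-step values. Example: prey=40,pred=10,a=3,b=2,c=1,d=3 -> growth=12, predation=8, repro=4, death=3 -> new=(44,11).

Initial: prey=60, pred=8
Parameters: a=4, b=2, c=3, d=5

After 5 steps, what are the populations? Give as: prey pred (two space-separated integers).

Step 1: prey: 60+24-9=75; pred: 8+14-4=18
Step 2: prey: 75+30-27=78; pred: 18+40-9=49
Step 3: prey: 78+31-76=33; pred: 49+114-24=139
Step 4: prey: 33+13-91=0; pred: 139+137-69=207
Step 5: prey: 0+0-0=0; pred: 207+0-103=104

Answer: 0 104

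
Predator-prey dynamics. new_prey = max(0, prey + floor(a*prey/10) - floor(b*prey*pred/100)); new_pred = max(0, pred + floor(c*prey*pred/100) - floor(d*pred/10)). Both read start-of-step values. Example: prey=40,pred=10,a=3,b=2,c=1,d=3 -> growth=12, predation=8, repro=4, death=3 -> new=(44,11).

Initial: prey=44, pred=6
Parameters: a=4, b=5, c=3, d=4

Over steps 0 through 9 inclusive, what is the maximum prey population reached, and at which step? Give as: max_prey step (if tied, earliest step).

Step 1: prey: 44+17-13=48; pred: 6+7-2=11
Step 2: prey: 48+19-26=41; pred: 11+15-4=22
Step 3: prey: 41+16-45=12; pred: 22+27-8=41
Step 4: prey: 12+4-24=0; pred: 41+14-16=39
Step 5: prey: 0+0-0=0; pred: 39+0-15=24
Step 6: prey: 0+0-0=0; pred: 24+0-9=15
Step 7: prey: 0+0-0=0; pred: 15+0-6=9
Step 8: prey: 0+0-0=0; pred: 9+0-3=6
Step 9: prey: 0+0-0=0; pred: 6+0-2=4
Max prey = 48 at step 1

Answer: 48 1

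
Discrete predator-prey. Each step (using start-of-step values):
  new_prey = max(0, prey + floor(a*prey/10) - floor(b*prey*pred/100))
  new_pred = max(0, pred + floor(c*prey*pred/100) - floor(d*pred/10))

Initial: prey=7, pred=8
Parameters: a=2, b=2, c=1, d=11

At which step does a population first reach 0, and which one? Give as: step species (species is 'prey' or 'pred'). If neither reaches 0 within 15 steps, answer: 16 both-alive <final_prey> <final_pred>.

Answer: 1 pred

Derivation:
Step 1: prey: 7+1-1=7; pred: 8+0-8=0
First extinction: pred at step 1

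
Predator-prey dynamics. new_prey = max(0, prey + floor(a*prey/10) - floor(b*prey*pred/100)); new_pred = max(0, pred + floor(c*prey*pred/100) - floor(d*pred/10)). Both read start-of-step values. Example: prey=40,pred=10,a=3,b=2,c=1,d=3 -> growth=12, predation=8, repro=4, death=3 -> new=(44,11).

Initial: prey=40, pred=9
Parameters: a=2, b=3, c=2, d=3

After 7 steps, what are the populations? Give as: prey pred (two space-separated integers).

Step 1: prey: 40+8-10=38; pred: 9+7-2=14
Step 2: prey: 38+7-15=30; pred: 14+10-4=20
Step 3: prey: 30+6-18=18; pred: 20+12-6=26
Step 4: prey: 18+3-14=7; pred: 26+9-7=28
Step 5: prey: 7+1-5=3; pred: 28+3-8=23
Step 6: prey: 3+0-2=1; pred: 23+1-6=18
Step 7: prey: 1+0-0=1; pred: 18+0-5=13

Answer: 1 13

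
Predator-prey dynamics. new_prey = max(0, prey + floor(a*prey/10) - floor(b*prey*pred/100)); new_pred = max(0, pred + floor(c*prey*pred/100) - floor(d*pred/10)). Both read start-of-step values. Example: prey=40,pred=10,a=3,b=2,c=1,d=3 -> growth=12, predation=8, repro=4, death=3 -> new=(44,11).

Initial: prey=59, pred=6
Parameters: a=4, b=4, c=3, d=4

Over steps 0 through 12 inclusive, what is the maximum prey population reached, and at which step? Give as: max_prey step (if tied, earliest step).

Answer: 68 1

Derivation:
Step 1: prey: 59+23-14=68; pred: 6+10-2=14
Step 2: prey: 68+27-38=57; pred: 14+28-5=37
Step 3: prey: 57+22-84=0; pred: 37+63-14=86
Step 4: prey: 0+0-0=0; pred: 86+0-34=52
Step 5: prey: 0+0-0=0; pred: 52+0-20=32
Step 6: prey: 0+0-0=0; pred: 32+0-12=20
Step 7: prey: 0+0-0=0; pred: 20+0-8=12
Step 8: prey: 0+0-0=0; pred: 12+0-4=8
Step 9: prey: 0+0-0=0; pred: 8+0-3=5
Step 10: prey: 0+0-0=0; pred: 5+0-2=3
Step 11: prey: 0+0-0=0; pred: 3+0-1=2
Step 12: prey: 0+0-0=0; pred: 2+0-0=2
Max prey = 68 at step 1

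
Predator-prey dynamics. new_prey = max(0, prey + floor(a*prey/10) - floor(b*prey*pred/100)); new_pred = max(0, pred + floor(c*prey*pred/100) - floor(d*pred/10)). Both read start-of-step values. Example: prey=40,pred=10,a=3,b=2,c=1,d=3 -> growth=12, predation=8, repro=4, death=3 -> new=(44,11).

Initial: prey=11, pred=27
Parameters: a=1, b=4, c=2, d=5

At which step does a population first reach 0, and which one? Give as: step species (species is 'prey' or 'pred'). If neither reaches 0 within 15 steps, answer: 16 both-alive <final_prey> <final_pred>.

Answer: 16 both-alive 1 1

Derivation:
Step 1: prey: 11+1-11=1; pred: 27+5-13=19
Step 2: prey: 1+0-0=1; pred: 19+0-9=10
Step 3: prey: 1+0-0=1; pred: 10+0-5=5
Step 4: prey: 1+0-0=1; pred: 5+0-2=3
Step 5: prey: 1+0-0=1; pred: 3+0-1=2
Step 6: prey: 1+0-0=1; pred: 2+0-1=1
Step 7: prey: 1+0-0=1; pred: 1+0-0=1
Steps 8-15: state stable at prey=1, pred=1 (no change)
No extinction within 15 steps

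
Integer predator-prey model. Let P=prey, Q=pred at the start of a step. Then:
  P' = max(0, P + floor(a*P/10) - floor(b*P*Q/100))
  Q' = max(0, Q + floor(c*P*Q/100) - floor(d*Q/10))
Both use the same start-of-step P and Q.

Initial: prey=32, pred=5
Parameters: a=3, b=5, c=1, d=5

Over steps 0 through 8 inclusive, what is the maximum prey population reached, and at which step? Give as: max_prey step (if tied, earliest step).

Answer: 82 8

Derivation:
Step 1: prey: 32+9-8=33; pred: 5+1-2=4
Step 2: prey: 33+9-6=36; pred: 4+1-2=3
Step 3: prey: 36+10-5=41; pred: 3+1-1=3
Step 4: prey: 41+12-6=47; pred: 3+1-1=3
Step 5: prey: 47+14-7=54; pred: 3+1-1=3
Step 6: prey: 54+16-8=62; pred: 3+1-1=3
Step 7: prey: 62+18-9=71; pred: 3+1-1=3
Step 8: prey: 71+21-10=82; pred: 3+2-1=4
Max prey = 82 at step 8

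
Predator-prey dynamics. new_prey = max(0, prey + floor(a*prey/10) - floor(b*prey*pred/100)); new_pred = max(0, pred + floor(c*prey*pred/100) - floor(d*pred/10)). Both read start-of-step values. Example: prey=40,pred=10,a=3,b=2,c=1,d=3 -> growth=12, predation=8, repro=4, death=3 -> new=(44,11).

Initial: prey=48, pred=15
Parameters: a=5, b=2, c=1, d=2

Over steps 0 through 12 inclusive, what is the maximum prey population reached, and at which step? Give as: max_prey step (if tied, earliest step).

Step 1: prey: 48+24-14=58; pred: 15+7-3=19
Step 2: prey: 58+29-22=65; pred: 19+11-3=27
Step 3: prey: 65+32-35=62; pred: 27+17-5=39
Step 4: prey: 62+31-48=45; pred: 39+24-7=56
Step 5: prey: 45+22-50=17; pred: 56+25-11=70
Step 6: prey: 17+8-23=2; pred: 70+11-14=67
Step 7: prey: 2+1-2=1; pred: 67+1-13=55
Step 8: prey: 1+0-1=0; pred: 55+0-11=44
Step 9: prey: 0+0-0=0; pred: 44+0-8=36
Step 10: prey: 0+0-0=0; pred: 36+0-7=29
Step 11: prey: 0+0-0=0; pred: 29+0-5=24
Step 12: prey: 0+0-0=0; pred: 24+0-4=20
Max prey = 65 at step 2

Answer: 65 2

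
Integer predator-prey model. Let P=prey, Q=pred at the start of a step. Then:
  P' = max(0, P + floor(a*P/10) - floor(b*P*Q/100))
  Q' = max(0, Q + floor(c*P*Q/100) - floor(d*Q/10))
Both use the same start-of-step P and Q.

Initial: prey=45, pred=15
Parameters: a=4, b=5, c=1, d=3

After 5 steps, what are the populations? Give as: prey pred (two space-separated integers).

Step 1: prey: 45+18-33=30; pred: 15+6-4=17
Step 2: prey: 30+12-25=17; pred: 17+5-5=17
Step 3: prey: 17+6-14=9; pred: 17+2-5=14
Step 4: prey: 9+3-6=6; pred: 14+1-4=11
Step 5: prey: 6+2-3=5; pred: 11+0-3=8

Answer: 5 8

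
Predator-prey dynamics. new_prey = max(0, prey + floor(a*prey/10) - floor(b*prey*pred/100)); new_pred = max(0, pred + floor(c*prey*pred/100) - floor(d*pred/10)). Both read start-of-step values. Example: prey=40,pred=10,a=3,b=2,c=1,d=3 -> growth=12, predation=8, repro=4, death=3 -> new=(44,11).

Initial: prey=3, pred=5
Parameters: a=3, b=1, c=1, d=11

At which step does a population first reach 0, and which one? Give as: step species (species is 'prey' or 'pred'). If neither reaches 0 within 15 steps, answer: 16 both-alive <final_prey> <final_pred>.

Answer: 1 pred

Derivation:
Step 1: prey: 3+0-0=3; pred: 5+0-5=0
First extinction: pred at step 1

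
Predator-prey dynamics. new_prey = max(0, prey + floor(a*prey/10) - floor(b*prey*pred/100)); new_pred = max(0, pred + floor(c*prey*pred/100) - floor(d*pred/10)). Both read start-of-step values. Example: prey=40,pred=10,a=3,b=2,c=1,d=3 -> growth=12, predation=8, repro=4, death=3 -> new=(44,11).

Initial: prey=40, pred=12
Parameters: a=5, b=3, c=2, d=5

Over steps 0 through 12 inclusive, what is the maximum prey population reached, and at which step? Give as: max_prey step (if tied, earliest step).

Step 1: prey: 40+20-14=46; pred: 12+9-6=15
Step 2: prey: 46+23-20=49; pred: 15+13-7=21
Step 3: prey: 49+24-30=43; pred: 21+20-10=31
Step 4: prey: 43+21-39=25; pred: 31+26-15=42
Step 5: prey: 25+12-31=6; pred: 42+21-21=42
Step 6: prey: 6+3-7=2; pred: 42+5-21=26
Step 7: prey: 2+1-1=2; pred: 26+1-13=14
Step 8: prey: 2+1-0=3; pred: 14+0-7=7
Step 9: prey: 3+1-0=4; pred: 7+0-3=4
Step 10: prey: 4+2-0=6; pred: 4+0-2=2
Step 11: prey: 6+3-0=9; pred: 2+0-1=1
Step 12: prey: 9+4-0=13; pred: 1+0-0=1
Max prey = 49 at step 2

Answer: 49 2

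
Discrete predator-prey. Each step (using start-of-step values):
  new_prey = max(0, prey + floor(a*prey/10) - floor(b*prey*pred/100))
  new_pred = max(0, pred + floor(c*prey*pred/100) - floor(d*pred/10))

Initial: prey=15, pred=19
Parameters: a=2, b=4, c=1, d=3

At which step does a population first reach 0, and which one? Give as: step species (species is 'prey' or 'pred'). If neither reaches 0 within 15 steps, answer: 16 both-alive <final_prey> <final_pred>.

Step 1: prey: 15+3-11=7; pred: 19+2-5=16
Step 2: prey: 7+1-4=4; pred: 16+1-4=13
Step 3: prey: 4+0-2=2; pred: 13+0-3=10
Step 4: prey: 2+0-0=2; pred: 10+0-3=7
Step 5: prey: 2+0-0=2; pred: 7+0-2=5
Step 6: prey: 2+0-0=2; pred: 5+0-1=4
Step 7: prey: 2+0-0=2; pred: 4+0-1=3
Step 8: prey: 2+0-0=2; pred: 3+0-0=3
Steps 9-15: state stable at prey=2, pred=3 (no change)
No extinction within 15 steps

Answer: 16 both-alive 2 3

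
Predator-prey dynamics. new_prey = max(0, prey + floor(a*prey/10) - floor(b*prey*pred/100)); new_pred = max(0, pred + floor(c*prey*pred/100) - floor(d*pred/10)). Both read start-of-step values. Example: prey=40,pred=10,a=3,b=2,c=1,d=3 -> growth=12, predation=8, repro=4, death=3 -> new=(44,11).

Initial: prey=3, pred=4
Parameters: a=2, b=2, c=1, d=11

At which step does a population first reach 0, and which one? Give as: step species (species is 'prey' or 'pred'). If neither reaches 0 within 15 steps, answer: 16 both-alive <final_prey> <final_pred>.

Answer: 1 pred

Derivation:
Step 1: prey: 3+0-0=3; pred: 4+0-4=0
First extinction: pred at step 1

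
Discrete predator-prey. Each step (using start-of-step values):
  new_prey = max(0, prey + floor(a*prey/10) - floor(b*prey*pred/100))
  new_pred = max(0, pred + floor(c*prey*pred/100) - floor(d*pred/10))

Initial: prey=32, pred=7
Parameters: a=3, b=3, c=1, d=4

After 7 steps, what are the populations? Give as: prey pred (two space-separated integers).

Step 1: prey: 32+9-6=35; pred: 7+2-2=7
Step 2: prey: 35+10-7=38; pred: 7+2-2=7
Step 3: prey: 38+11-7=42; pred: 7+2-2=7
Step 4: prey: 42+12-8=46; pred: 7+2-2=7
Step 5: prey: 46+13-9=50; pred: 7+3-2=8
Step 6: prey: 50+15-12=53; pred: 8+4-3=9
Step 7: prey: 53+15-14=54; pred: 9+4-3=10

Answer: 54 10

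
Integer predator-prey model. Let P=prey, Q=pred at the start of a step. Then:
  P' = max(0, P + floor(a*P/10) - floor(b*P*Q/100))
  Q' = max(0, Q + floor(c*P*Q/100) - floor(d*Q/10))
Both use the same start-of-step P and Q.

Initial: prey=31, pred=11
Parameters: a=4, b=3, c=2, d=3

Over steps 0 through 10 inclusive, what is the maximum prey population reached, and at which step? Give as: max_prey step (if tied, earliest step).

Answer: 33 1

Derivation:
Step 1: prey: 31+12-10=33; pred: 11+6-3=14
Step 2: prey: 33+13-13=33; pred: 14+9-4=19
Step 3: prey: 33+13-18=28; pred: 19+12-5=26
Step 4: prey: 28+11-21=18; pred: 26+14-7=33
Step 5: prey: 18+7-17=8; pred: 33+11-9=35
Step 6: prey: 8+3-8=3; pred: 35+5-10=30
Step 7: prey: 3+1-2=2; pred: 30+1-9=22
Step 8: prey: 2+0-1=1; pred: 22+0-6=16
Step 9: prey: 1+0-0=1; pred: 16+0-4=12
Step 10: prey: 1+0-0=1; pred: 12+0-3=9
Max prey = 33 at step 1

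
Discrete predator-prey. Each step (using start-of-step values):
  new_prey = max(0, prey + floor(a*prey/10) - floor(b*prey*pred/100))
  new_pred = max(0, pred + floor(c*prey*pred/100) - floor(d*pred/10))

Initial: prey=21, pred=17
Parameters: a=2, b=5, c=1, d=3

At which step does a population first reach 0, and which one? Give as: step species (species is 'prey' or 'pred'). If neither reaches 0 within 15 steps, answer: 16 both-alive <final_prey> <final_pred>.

Step 1: prey: 21+4-17=8; pred: 17+3-5=15
Step 2: prey: 8+1-6=3; pred: 15+1-4=12
Step 3: prey: 3+0-1=2; pred: 12+0-3=9
Step 4: prey: 2+0-0=2; pred: 9+0-2=7
Step 5: prey: 2+0-0=2; pred: 7+0-2=5
Step 6: prey: 2+0-0=2; pred: 5+0-1=4
Step 7: prey: 2+0-0=2; pred: 4+0-1=3
Step 8: prey: 2+0-0=2; pred: 3+0-0=3
Steps 9-15: state stable at prey=2, pred=3 (no change)
No extinction within 15 steps

Answer: 16 both-alive 2 3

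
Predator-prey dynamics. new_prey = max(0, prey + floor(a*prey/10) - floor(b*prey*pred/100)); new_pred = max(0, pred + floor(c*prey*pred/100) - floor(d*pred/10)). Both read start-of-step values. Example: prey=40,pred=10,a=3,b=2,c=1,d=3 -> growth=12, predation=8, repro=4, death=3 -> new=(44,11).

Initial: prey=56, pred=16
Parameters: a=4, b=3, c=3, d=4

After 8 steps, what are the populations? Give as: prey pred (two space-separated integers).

Answer: 0 8

Derivation:
Step 1: prey: 56+22-26=52; pred: 16+26-6=36
Step 2: prey: 52+20-56=16; pred: 36+56-14=78
Step 3: prey: 16+6-37=0; pred: 78+37-31=84
Step 4: prey: 0+0-0=0; pred: 84+0-33=51
Step 5: prey: 0+0-0=0; pred: 51+0-20=31
Step 6: prey: 0+0-0=0; pred: 31+0-12=19
Step 7: prey: 0+0-0=0; pred: 19+0-7=12
Step 8: prey: 0+0-0=0; pred: 12+0-4=8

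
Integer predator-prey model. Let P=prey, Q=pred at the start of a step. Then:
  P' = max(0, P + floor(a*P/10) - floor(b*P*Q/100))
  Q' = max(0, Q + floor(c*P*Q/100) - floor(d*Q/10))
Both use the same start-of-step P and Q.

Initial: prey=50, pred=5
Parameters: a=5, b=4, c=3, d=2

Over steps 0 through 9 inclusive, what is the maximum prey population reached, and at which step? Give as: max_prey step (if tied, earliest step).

Step 1: prey: 50+25-10=65; pred: 5+7-1=11
Step 2: prey: 65+32-28=69; pred: 11+21-2=30
Step 3: prey: 69+34-82=21; pred: 30+62-6=86
Step 4: prey: 21+10-72=0; pred: 86+54-17=123
Step 5: prey: 0+0-0=0; pred: 123+0-24=99
Step 6: prey: 0+0-0=0; pred: 99+0-19=80
Step 7: prey: 0+0-0=0; pred: 80+0-16=64
Step 8: prey: 0+0-0=0; pred: 64+0-12=52
Step 9: prey: 0+0-0=0; pred: 52+0-10=42
Max prey = 69 at step 2

Answer: 69 2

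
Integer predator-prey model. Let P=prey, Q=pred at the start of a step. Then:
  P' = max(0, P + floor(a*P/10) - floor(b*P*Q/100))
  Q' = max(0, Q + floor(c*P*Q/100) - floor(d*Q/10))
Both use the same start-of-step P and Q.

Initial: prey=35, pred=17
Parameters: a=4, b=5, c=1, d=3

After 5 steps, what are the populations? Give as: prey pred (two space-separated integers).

Step 1: prey: 35+14-29=20; pred: 17+5-5=17
Step 2: prey: 20+8-17=11; pred: 17+3-5=15
Step 3: prey: 11+4-8=7; pred: 15+1-4=12
Step 4: prey: 7+2-4=5; pred: 12+0-3=9
Step 5: prey: 5+2-2=5; pred: 9+0-2=7

Answer: 5 7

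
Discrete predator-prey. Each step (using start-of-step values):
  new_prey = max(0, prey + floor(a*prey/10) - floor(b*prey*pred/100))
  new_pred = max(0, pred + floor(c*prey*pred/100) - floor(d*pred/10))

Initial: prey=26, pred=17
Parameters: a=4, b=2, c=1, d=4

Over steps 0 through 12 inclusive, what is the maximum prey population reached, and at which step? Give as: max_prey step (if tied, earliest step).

Step 1: prey: 26+10-8=28; pred: 17+4-6=15
Step 2: prey: 28+11-8=31; pred: 15+4-6=13
Step 3: prey: 31+12-8=35; pred: 13+4-5=12
Step 4: prey: 35+14-8=41; pred: 12+4-4=12
Step 5: prey: 41+16-9=48; pred: 12+4-4=12
Step 6: prey: 48+19-11=56; pred: 12+5-4=13
Step 7: prey: 56+22-14=64; pred: 13+7-5=15
Step 8: prey: 64+25-19=70; pred: 15+9-6=18
Step 9: prey: 70+28-25=73; pred: 18+12-7=23
Step 10: prey: 73+29-33=69; pred: 23+16-9=30
Step 11: prey: 69+27-41=55; pred: 30+20-12=38
Step 12: prey: 55+22-41=36; pred: 38+20-15=43
Max prey = 73 at step 9

Answer: 73 9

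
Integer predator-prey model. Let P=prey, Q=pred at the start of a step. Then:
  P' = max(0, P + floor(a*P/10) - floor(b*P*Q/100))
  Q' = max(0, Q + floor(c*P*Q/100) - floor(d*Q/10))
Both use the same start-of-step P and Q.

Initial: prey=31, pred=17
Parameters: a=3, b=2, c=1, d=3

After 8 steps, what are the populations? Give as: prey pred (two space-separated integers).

Step 1: prey: 31+9-10=30; pred: 17+5-5=17
Step 2: prey: 30+9-10=29; pred: 17+5-5=17
Step 3: prey: 29+8-9=28; pred: 17+4-5=16
Step 4: prey: 28+8-8=28; pred: 16+4-4=16
Step 5: prey: 28+8-8=28; pred: 16+4-4=16
Step 6: prey: 28+8-8=28; pred: 16+4-4=16
Step 7: prey: 28+8-8=28; pred: 16+4-4=16
Step 8: prey: 28+8-8=28; pred: 16+4-4=16

Answer: 28 16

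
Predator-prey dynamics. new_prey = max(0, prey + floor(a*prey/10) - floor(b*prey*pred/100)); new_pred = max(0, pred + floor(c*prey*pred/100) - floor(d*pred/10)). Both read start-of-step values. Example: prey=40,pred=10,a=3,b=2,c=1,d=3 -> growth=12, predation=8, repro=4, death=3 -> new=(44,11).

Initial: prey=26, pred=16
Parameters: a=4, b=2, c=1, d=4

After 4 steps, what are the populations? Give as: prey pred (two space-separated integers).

Step 1: prey: 26+10-8=28; pred: 16+4-6=14
Step 2: prey: 28+11-7=32; pred: 14+3-5=12
Step 3: prey: 32+12-7=37; pred: 12+3-4=11
Step 4: prey: 37+14-8=43; pred: 11+4-4=11

Answer: 43 11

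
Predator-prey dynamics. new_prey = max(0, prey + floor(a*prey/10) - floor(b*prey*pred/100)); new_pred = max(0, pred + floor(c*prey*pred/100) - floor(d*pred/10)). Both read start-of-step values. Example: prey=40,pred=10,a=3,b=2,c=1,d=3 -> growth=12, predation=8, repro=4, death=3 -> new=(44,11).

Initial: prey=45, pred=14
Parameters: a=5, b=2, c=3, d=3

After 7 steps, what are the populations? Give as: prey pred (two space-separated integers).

Step 1: prey: 45+22-12=55; pred: 14+18-4=28
Step 2: prey: 55+27-30=52; pred: 28+46-8=66
Step 3: prey: 52+26-68=10; pred: 66+102-19=149
Step 4: prey: 10+5-29=0; pred: 149+44-44=149
Step 5: prey: 0+0-0=0; pred: 149+0-44=105
Step 6: prey: 0+0-0=0; pred: 105+0-31=74
Step 7: prey: 0+0-0=0; pred: 74+0-22=52

Answer: 0 52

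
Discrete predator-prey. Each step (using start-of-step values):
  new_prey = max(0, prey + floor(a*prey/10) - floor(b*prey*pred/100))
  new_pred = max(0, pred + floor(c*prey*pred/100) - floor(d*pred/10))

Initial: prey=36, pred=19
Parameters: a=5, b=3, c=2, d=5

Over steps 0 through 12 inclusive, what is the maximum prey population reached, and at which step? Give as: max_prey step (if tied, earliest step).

Step 1: prey: 36+18-20=34; pred: 19+13-9=23
Step 2: prey: 34+17-23=28; pred: 23+15-11=27
Step 3: prey: 28+14-22=20; pred: 27+15-13=29
Step 4: prey: 20+10-17=13; pred: 29+11-14=26
Step 5: prey: 13+6-10=9; pred: 26+6-13=19
Step 6: prey: 9+4-5=8; pred: 19+3-9=13
Step 7: prey: 8+4-3=9; pred: 13+2-6=9
Step 8: prey: 9+4-2=11; pred: 9+1-4=6
Step 9: prey: 11+5-1=15; pred: 6+1-3=4
Step 10: prey: 15+7-1=21; pred: 4+1-2=3
Step 11: prey: 21+10-1=30; pred: 3+1-1=3
Step 12: prey: 30+15-2=43; pred: 3+1-1=3
Max prey = 43 at step 12

Answer: 43 12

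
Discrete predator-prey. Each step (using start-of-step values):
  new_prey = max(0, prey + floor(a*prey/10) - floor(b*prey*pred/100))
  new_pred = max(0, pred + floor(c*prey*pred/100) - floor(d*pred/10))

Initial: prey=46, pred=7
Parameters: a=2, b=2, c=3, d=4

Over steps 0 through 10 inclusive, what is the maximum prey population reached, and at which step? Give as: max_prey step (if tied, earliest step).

Step 1: prey: 46+9-6=49; pred: 7+9-2=14
Step 2: prey: 49+9-13=45; pred: 14+20-5=29
Step 3: prey: 45+9-26=28; pred: 29+39-11=57
Step 4: prey: 28+5-31=2; pred: 57+47-22=82
Step 5: prey: 2+0-3=0; pred: 82+4-32=54
Step 6: prey: 0+0-0=0; pred: 54+0-21=33
Step 7: prey: 0+0-0=0; pred: 33+0-13=20
Step 8: prey: 0+0-0=0; pred: 20+0-8=12
Step 9: prey: 0+0-0=0; pred: 12+0-4=8
Step 10: prey: 0+0-0=0; pred: 8+0-3=5
Max prey = 49 at step 1

Answer: 49 1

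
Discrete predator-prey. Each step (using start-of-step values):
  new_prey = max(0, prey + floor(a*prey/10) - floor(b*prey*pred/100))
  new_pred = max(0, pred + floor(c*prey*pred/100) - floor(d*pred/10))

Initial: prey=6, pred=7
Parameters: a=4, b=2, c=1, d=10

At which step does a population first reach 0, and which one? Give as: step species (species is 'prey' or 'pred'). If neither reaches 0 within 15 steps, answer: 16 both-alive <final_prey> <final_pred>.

Step 1: prey: 6+2-0=8; pred: 7+0-7=0
First extinction: pred at step 1

Answer: 1 pred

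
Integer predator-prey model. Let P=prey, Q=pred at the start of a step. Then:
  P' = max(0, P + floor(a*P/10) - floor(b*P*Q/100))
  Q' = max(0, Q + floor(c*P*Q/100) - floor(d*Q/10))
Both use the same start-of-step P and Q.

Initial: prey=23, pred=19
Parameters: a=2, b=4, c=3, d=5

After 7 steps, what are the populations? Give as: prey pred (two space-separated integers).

Step 1: prey: 23+4-17=10; pred: 19+13-9=23
Step 2: prey: 10+2-9=3; pred: 23+6-11=18
Step 3: prey: 3+0-2=1; pred: 18+1-9=10
Step 4: prey: 1+0-0=1; pred: 10+0-5=5
Step 5: prey: 1+0-0=1; pred: 5+0-2=3
Step 6: prey: 1+0-0=1; pred: 3+0-1=2
Step 7: prey: 1+0-0=1; pred: 2+0-1=1

Answer: 1 1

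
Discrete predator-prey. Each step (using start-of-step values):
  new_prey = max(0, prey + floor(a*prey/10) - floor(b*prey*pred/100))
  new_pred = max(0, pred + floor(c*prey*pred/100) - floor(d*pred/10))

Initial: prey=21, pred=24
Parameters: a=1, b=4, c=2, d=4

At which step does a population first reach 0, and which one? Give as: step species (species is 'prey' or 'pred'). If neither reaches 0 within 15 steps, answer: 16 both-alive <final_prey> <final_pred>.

Step 1: prey: 21+2-20=3; pred: 24+10-9=25
Step 2: prey: 3+0-3=0; pred: 25+1-10=16
First extinction: prey at step 2

Answer: 2 prey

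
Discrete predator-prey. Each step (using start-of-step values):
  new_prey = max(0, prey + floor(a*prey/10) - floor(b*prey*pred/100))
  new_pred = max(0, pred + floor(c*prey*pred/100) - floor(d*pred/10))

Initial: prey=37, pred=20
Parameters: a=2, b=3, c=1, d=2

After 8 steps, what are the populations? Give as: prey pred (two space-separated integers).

Answer: 2 9

Derivation:
Step 1: prey: 37+7-22=22; pred: 20+7-4=23
Step 2: prey: 22+4-15=11; pred: 23+5-4=24
Step 3: prey: 11+2-7=6; pred: 24+2-4=22
Step 4: prey: 6+1-3=4; pred: 22+1-4=19
Step 5: prey: 4+0-2=2; pred: 19+0-3=16
Step 6: prey: 2+0-0=2; pred: 16+0-3=13
Step 7: prey: 2+0-0=2; pred: 13+0-2=11
Step 8: prey: 2+0-0=2; pred: 11+0-2=9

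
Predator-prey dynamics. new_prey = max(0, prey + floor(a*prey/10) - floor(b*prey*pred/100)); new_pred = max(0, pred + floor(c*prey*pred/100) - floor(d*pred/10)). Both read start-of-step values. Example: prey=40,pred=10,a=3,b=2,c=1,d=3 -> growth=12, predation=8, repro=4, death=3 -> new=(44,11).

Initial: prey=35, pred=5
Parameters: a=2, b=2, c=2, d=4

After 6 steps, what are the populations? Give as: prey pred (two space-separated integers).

Step 1: prey: 35+7-3=39; pred: 5+3-2=6
Step 2: prey: 39+7-4=42; pred: 6+4-2=8
Step 3: prey: 42+8-6=44; pred: 8+6-3=11
Step 4: prey: 44+8-9=43; pred: 11+9-4=16
Step 5: prey: 43+8-13=38; pred: 16+13-6=23
Step 6: prey: 38+7-17=28; pred: 23+17-9=31

Answer: 28 31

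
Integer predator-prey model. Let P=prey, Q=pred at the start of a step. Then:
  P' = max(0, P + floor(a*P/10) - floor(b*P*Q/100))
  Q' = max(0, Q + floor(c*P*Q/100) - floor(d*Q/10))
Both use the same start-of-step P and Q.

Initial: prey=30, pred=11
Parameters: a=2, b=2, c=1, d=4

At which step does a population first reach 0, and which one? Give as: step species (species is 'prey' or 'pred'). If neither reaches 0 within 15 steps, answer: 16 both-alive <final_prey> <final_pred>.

Answer: 16 both-alive 54 11

Derivation:
Step 1: prey: 30+6-6=30; pred: 11+3-4=10
Step 2: prey: 30+6-6=30; pred: 10+3-4=9
Step 3: prey: 30+6-5=31; pred: 9+2-3=8
Step 4: prey: 31+6-4=33; pred: 8+2-3=7
Step 5: prey: 33+6-4=35; pred: 7+2-2=7
Step 6: prey: 35+7-4=38; pred: 7+2-2=7
Step 7: prey: 38+7-5=40; pred: 7+2-2=7
Step 8: prey: 40+8-5=43; pred: 7+2-2=7
Step 9: prey: 43+8-6=45; pred: 7+3-2=8
Step 10: prey: 45+9-7=47; pred: 8+3-3=8
Step 11: prey: 47+9-7=49; pred: 8+3-3=8
Step 12: prey: 49+9-7=51; pred: 8+3-3=8
Step 13: prey: 51+10-8=53; pred: 8+4-3=9
Step 14: prey: 53+10-9=54; pred: 9+4-3=10
Step 15: prey: 54+10-10=54; pred: 10+5-4=11
No extinction within 15 steps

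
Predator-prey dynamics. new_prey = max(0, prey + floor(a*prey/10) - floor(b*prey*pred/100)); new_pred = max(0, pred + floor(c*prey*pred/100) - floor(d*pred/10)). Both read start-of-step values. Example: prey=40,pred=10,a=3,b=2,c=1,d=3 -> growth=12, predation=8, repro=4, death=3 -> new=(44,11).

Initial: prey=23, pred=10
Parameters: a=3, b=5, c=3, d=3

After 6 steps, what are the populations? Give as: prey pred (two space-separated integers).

Step 1: prey: 23+6-11=18; pred: 10+6-3=13
Step 2: prey: 18+5-11=12; pred: 13+7-3=17
Step 3: prey: 12+3-10=5; pred: 17+6-5=18
Step 4: prey: 5+1-4=2; pred: 18+2-5=15
Step 5: prey: 2+0-1=1; pred: 15+0-4=11
Step 6: prey: 1+0-0=1; pred: 11+0-3=8

Answer: 1 8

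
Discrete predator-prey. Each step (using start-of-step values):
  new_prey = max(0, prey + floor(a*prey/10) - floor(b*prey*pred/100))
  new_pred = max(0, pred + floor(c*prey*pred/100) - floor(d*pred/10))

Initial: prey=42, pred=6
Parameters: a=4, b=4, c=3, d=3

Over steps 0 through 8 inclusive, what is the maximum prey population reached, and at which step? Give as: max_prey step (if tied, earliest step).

Answer: 48 1

Derivation:
Step 1: prey: 42+16-10=48; pred: 6+7-1=12
Step 2: prey: 48+19-23=44; pred: 12+17-3=26
Step 3: prey: 44+17-45=16; pred: 26+34-7=53
Step 4: prey: 16+6-33=0; pred: 53+25-15=63
Step 5: prey: 0+0-0=0; pred: 63+0-18=45
Step 6: prey: 0+0-0=0; pred: 45+0-13=32
Step 7: prey: 0+0-0=0; pred: 32+0-9=23
Step 8: prey: 0+0-0=0; pred: 23+0-6=17
Max prey = 48 at step 1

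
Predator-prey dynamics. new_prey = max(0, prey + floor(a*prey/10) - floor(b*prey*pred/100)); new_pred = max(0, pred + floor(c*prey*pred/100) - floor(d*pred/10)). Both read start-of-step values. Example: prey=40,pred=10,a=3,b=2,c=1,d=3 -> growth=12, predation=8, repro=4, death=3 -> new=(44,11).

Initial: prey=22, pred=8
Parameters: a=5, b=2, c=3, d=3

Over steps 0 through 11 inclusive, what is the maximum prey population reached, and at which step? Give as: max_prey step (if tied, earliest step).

Step 1: prey: 22+11-3=30; pred: 8+5-2=11
Step 2: prey: 30+15-6=39; pred: 11+9-3=17
Step 3: prey: 39+19-13=45; pred: 17+19-5=31
Step 4: prey: 45+22-27=40; pred: 31+41-9=63
Step 5: prey: 40+20-50=10; pred: 63+75-18=120
Step 6: prey: 10+5-24=0; pred: 120+36-36=120
Step 7: prey: 0+0-0=0; pred: 120+0-36=84
Step 8: prey: 0+0-0=0; pred: 84+0-25=59
Step 9: prey: 0+0-0=0; pred: 59+0-17=42
Step 10: prey: 0+0-0=0; pred: 42+0-12=30
Step 11: prey: 0+0-0=0; pred: 30+0-9=21
Max prey = 45 at step 3

Answer: 45 3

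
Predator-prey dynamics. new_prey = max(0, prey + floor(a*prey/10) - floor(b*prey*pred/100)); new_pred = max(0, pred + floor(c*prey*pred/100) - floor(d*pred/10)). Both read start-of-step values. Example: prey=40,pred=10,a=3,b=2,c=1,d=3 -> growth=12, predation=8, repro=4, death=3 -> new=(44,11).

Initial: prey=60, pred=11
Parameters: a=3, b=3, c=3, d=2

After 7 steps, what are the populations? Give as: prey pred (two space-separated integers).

Step 1: prey: 60+18-19=59; pred: 11+19-2=28
Step 2: prey: 59+17-49=27; pred: 28+49-5=72
Step 3: prey: 27+8-58=0; pred: 72+58-14=116
Step 4: prey: 0+0-0=0; pred: 116+0-23=93
Step 5: prey: 0+0-0=0; pred: 93+0-18=75
Step 6: prey: 0+0-0=0; pred: 75+0-15=60
Step 7: prey: 0+0-0=0; pred: 60+0-12=48

Answer: 0 48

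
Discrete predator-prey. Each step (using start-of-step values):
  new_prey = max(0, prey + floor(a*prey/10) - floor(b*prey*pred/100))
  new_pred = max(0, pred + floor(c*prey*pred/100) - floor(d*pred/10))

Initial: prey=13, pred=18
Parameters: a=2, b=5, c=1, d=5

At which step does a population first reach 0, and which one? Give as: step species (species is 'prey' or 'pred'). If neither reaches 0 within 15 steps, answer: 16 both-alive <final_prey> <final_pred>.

Step 1: prey: 13+2-11=4; pred: 18+2-9=11
Step 2: prey: 4+0-2=2; pred: 11+0-5=6
Step 3: prey: 2+0-0=2; pred: 6+0-3=3
Step 4: prey: 2+0-0=2; pred: 3+0-1=2
Step 5: prey: 2+0-0=2; pred: 2+0-1=1
Step 6: prey: 2+0-0=2; pred: 1+0-0=1
Steps 7-15: state stable at prey=2, pred=1 (no change)
No extinction within 15 steps

Answer: 16 both-alive 2 1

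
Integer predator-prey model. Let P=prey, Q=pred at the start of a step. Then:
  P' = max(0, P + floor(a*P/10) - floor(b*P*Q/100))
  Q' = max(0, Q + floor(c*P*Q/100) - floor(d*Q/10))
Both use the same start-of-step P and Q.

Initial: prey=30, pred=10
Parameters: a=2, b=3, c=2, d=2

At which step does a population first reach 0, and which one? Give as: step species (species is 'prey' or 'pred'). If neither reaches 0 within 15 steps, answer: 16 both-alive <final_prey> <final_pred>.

Step 1: prey: 30+6-9=27; pred: 10+6-2=14
Step 2: prey: 27+5-11=21; pred: 14+7-2=19
Step 3: prey: 21+4-11=14; pred: 19+7-3=23
Step 4: prey: 14+2-9=7; pred: 23+6-4=25
Step 5: prey: 7+1-5=3; pred: 25+3-5=23
Step 6: prey: 3+0-2=1; pred: 23+1-4=20
Step 7: prey: 1+0-0=1; pred: 20+0-4=16
Step 8: prey: 1+0-0=1; pred: 16+0-3=13
Step 9: prey: 1+0-0=1; pred: 13+0-2=11
Step 10: prey: 1+0-0=1; pred: 11+0-2=9
Step 11: prey: 1+0-0=1; pred: 9+0-1=8
Step 12: prey: 1+0-0=1; pred: 8+0-1=7
Step 13: prey: 1+0-0=1; pred: 7+0-1=6
Step 14: prey: 1+0-0=1; pred: 6+0-1=5
Step 15: prey: 1+0-0=1; pred: 5+0-1=4
No extinction within 15 steps

Answer: 16 both-alive 1 4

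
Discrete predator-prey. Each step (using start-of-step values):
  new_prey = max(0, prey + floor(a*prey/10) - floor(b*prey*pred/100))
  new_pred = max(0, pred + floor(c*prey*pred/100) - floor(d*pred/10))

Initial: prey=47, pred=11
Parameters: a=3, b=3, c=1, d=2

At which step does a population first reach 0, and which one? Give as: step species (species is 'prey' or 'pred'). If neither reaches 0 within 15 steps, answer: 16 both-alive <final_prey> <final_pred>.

Step 1: prey: 47+14-15=46; pred: 11+5-2=14
Step 2: prey: 46+13-19=40; pred: 14+6-2=18
Step 3: prey: 40+12-21=31; pred: 18+7-3=22
Step 4: prey: 31+9-20=20; pred: 22+6-4=24
Step 5: prey: 20+6-14=12; pred: 24+4-4=24
Step 6: prey: 12+3-8=7; pred: 24+2-4=22
Step 7: prey: 7+2-4=5; pred: 22+1-4=19
Step 8: prey: 5+1-2=4; pred: 19+0-3=16
Step 9: prey: 4+1-1=4; pred: 16+0-3=13
Step 10: prey: 4+1-1=4; pred: 13+0-2=11
Step 11: prey: 4+1-1=4; pred: 11+0-2=9
Step 12: prey: 4+1-1=4; pred: 9+0-1=8
Step 13: prey: 4+1-0=5; pred: 8+0-1=7
Step 14: prey: 5+1-1=5; pred: 7+0-1=6
Step 15: prey: 5+1-0=6; pred: 6+0-1=5
No extinction within 15 steps

Answer: 16 both-alive 6 5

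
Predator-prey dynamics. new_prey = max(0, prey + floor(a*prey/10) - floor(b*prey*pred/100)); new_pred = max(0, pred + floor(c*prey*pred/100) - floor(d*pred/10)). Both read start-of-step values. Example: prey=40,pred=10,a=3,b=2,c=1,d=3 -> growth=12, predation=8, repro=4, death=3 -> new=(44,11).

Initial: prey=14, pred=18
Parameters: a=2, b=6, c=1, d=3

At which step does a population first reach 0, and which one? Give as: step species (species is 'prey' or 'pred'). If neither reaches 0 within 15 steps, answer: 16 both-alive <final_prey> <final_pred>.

Step 1: prey: 14+2-15=1; pred: 18+2-5=15
Step 2: prey: 1+0-0=1; pred: 15+0-4=11
Step 3: prey: 1+0-0=1; pred: 11+0-3=8
Step 4: prey: 1+0-0=1; pred: 8+0-2=6
Step 5: prey: 1+0-0=1; pred: 6+0-1=5
Step 6: prey: 1+0-0=1; pred: 5+0-1=4
Step 7: prey: 1+0-0=1; pred: 4+0-1=3
Step 8: prey: 1+0-0=1; pred: 3+0-0=3
Steps 9-15: state stable at prey=1, pred=3 (no change)
No extinction within 15 steps

Answer: 16 both-alive 1 3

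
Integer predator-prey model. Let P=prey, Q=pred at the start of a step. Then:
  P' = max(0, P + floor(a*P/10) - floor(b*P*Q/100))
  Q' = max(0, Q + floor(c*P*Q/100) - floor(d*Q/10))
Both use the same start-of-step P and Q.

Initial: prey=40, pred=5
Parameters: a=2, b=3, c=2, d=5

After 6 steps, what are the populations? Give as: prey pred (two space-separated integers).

Step 1: prey: 40+8-6=42; pred: 5+4-2=7
Step 2: prey: 42+8-8=42; pred: 7+5-3=9
Step 3: prey: 42+8-11=39; pred: 9+7-4=12
Step 4: prey: 39+7-14=32; pred: 12+9-6=15
Step 5: prey: 32+6-14=24; pred: 15+9-7=17
Step 6: prey: 24+4-12=16; pred: 17+8-8=17

Answer: 16 17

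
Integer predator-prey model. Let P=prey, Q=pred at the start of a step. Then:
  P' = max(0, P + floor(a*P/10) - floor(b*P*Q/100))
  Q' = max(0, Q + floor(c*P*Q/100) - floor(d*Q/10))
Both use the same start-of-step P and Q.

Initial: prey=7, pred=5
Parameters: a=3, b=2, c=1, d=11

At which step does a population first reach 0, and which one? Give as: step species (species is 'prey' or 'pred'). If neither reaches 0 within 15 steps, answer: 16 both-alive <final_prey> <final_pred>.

Step 1: prey: 7+2-0=9; pred: 5+0-5=0
First extinction: pred at step 1

Answer: 1 pred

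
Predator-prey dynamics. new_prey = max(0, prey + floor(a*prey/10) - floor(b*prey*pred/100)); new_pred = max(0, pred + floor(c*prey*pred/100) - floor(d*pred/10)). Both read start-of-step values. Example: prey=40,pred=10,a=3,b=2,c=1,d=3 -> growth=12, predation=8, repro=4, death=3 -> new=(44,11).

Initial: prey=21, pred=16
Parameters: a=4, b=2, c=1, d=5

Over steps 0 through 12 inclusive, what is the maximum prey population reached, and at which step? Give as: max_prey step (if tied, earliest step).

Step 1: prey: 21+8-6=23; pred: 16+3-8=11
Step 2: prey: 23+9-5=27; pred: 11+2-5=8
Step 3: prey: 27+10-4=33; pred: 8+2-4=6
Step 4: prey: 33+13-3=43; pred: 6+1-3=4
Step 5: prey: 43+17-3=57; pred: 4+1-2=3
Step 6: prey: 57+22-3=76; pred: 3+1-1=3
Step 7: prey: 76+30-4=102; pred: 3+2-1=4
Step 8: prey: 102+40-8=134; pred: 4+4-2=6
Step 9: prey: 134+53-16=171; pred: 6+8-3=11
Step 10: prey: 171+68-37=202; pred: 11+18-5=24
Step 11: prey: 202+80-96=186; pred: 24+48-12=60
Step 12: prey: 186+74-223=37; pred: 60+111-30=141
Max prey = 202 at step 10

Answer: 202 10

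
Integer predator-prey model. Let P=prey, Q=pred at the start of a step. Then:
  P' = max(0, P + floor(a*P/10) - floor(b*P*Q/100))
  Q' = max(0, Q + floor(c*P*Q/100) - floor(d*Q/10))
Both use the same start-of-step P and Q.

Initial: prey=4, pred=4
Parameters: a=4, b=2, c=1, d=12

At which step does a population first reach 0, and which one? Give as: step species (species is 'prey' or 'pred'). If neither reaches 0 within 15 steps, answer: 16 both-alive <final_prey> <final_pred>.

Answer: 1 pred

Derivation:
Step 1: prey: 4+1-0=5; pred: 4+0-4=0
First extinction: pred at step 1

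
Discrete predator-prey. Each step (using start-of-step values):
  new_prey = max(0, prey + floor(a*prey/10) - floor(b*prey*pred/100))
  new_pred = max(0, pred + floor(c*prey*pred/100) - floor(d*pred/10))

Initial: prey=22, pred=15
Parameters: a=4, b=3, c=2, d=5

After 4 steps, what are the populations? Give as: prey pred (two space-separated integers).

Step 1: prey: 22+8-9=21; pred: 15+6-7=14
Step 2: prey: 21+8-8=21; pred: 14+5-7=12
Step 3: prey: 21+8-7=22; pred: 12+5-6=11
Step 4: prey: 22+8-7=23; pred: 11+4-5=10

Answer: 23 10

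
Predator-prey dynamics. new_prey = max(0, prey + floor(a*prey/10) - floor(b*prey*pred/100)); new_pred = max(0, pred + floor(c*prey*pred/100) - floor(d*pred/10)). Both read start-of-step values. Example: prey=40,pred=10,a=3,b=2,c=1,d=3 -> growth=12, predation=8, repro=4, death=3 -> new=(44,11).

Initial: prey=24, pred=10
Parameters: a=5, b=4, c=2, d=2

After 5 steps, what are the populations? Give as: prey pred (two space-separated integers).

Answer: 7 30

Derivation:
Step 1: prey: 24+12-9=27; pred: 10+4-2=12
Step 2: prey: 27+13-12=28; pred: 12+6-2=16
Step 3: prey: 28+14-17=25; pred: 16+8-3=21
Step 4: prey: 25+12-21=16; pred: 21+10-4=27
Step 5: prey: 16+8-17=7; pred: 27+8-5=30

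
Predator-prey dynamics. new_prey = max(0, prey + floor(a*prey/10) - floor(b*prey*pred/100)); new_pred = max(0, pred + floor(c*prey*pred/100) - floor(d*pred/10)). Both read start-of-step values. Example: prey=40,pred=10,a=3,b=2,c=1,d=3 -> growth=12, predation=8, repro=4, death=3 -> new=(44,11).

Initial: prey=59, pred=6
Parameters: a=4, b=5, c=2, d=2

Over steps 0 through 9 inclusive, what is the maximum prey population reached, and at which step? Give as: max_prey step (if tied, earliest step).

Step 1: prey: 59+23-17=65; pred: 6+7-1=12
Step 2: prey: 65+26-39=52; pred: 12+15-2=25
Step 3: prey: 52+20-65=7; pred: 25+26-5=46
Step 4: prey: 7+2-16=0; pred: 46+6-9=43
Step 5: prey: 0+0-0=0; pred: 43+0-8=35
Step 6: prey: 0+0-0=0; pred: 35+0-7=28
Step 7: prey: 0+0-0=0; pred: 28+0-5=23
Step 8: prey: 0+0-0=0; pred: 23+0-4=19
Step 9: prey: 0+0-0=0; pred: 19+0-3=16
Max prey = 65 at step 1

Answer: 65 1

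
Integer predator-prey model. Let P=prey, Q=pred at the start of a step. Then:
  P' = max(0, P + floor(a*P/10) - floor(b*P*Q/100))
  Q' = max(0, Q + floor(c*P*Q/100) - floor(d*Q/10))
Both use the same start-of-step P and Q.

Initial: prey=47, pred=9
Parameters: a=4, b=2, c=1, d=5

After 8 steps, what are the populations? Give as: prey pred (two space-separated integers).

Step 1: prey: 47+18-8=57; pred: 9+4-4=9
Step 2: prey: 57+22-10=69; pred: 9+5-4=10
Step 3: prey: 69+27-13=83; pred: 10+6-5=11
Step 4: prey: 83+33-18=98; pred: 11+9-5=15
Step 5: prey: 98+39-29=108; pred: 15+14-7=22
Step 6: prey: 108+43-47=104; pred: 22+23-11=34
Step 7: prey: 104+41-70=75; pred: 34+35-17=52
Step 8: prey: 75+30-78=27; pred: 52+39-26=65

Answer: 27 65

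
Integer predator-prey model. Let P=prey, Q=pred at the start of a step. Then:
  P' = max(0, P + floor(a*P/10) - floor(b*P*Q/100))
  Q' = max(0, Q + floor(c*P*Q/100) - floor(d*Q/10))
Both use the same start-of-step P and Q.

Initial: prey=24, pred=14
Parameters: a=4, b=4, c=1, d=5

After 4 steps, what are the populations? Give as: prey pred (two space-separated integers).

Answer: 28 4

Derivation:
Step 1: prey: 24+9-13=20; pred: 14+3-7=10
Step 2: prey: 20+8-8=20; pred: 10+2-5=7
Step 3: prey: 20+8-5=23; pred: 7+1-3=5
Step 4: prey: 23+9-4=28; pred: 5+1-2=4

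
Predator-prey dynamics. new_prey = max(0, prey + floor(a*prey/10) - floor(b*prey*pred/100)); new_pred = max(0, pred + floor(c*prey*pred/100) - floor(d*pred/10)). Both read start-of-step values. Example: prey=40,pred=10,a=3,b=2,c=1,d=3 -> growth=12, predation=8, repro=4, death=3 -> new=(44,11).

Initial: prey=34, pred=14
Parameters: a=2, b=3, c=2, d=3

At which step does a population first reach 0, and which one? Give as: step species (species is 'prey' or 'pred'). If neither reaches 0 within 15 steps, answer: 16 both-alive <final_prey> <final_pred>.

Step 1: prey: 34+6-14=26; pred: 14+9-4=19
Step 2: prey: 26+5-14=17; pred: 19+9-5=23
Step 3: prey: 17+3-11=9; pred: 23+7-6=24
Step 4: prey: 9+1-6=4; pred: 24+4-7=21
Step 5: prey: 4+0-2=2; pred: 21+1-6=16
Step 6: prey: 2+0-0=2; pred: 16+0-4=12
Step 7: prey: 2+0-0=2; pred: 12+0-3=9
Step 8: prey: 2+0-0=2; pred: 9+0-2=7
Step 9: prey: 2+0-0=2; pred: 7+0-2=5
Step 10: prey: 2+0-0=2; pred: 5+0-1=4
Step 11: prey: 2+0-0=2; pred: 4+0-1=3
Step 12: prey: 2+0-0=2; pred: 3+0-0=3
Steps 13-15: state stable at prey=2, pred=3 (no change)
No extinction within 15 steps

Answer: 16 both-alive 2 3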